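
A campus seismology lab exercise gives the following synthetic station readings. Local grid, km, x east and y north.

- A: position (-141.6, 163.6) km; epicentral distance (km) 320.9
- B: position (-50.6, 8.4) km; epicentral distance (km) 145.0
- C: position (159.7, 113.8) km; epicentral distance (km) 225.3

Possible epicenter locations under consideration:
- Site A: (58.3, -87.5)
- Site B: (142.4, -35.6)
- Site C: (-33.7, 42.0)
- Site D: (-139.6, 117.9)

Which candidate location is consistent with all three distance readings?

Site A

For each candidate, compare |candidate − station| to the reported distance:
Site A: residuals A 0.1, B 0.1, C 0.1 → max 0.1 km
Site B: residuals A 26.0, B 53.0, C 74.9 → max 74.9 km
Site C: residuals A 158.3, B 107.4, C 19.0 → max 158.3 km
Site D: residuals A 275.2, B 3.9, C 74.0 → max 275.2 km
Only Site A has all residuals ≈ 0.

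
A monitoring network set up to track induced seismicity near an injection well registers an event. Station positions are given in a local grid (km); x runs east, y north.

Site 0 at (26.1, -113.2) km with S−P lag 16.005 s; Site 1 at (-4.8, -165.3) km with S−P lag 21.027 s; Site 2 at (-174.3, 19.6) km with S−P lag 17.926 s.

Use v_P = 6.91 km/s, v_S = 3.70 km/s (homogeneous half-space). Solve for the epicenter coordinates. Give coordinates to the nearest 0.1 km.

Distance from S−P lag: d = Δt · v_P v_S / (v_P − v_S) = Δt · (6.91·3.70)/(6.91−3.70) ≈ 7.9648·Δt.
So d_Site 0 = 127.48, d_Site 1 = 167.48, d_Site 2 = 142.78 km.
Circle about each station: (x − 26.1)² + (y + 113.2)² = 127.48²; (x + 4.8)² + (y + 165.3)² = 167.48²; (x + 174.3)² + (y − 19.6)² = 142.78².
Subtracting the Site 0 equation from the Site 1 and Site 2 equations removes the quadratic terms:
-61.8 x − 104.2 y = 2053.28
-400.8 x + 265.6 y = 13134.22
Solving the 2×2 system: x ≈ -32.9, y ≈ -0.2 km.

x ≈ -32.9 km, y ≈ -0.2 km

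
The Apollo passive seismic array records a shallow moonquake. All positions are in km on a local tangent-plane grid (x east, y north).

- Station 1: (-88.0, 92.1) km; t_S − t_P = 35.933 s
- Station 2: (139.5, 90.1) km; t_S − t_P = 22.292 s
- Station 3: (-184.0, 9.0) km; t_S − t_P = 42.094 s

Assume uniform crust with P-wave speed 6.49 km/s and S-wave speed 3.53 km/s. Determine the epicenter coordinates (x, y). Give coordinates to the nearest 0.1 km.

x ≈ 128.8 km, y ≈ -82.1 km

Distance from S−P lag: d = Δt · v_P v_S / (v_P − v_S) = Δt · (6.49·3.53)/(6.49−3.53) ≈ 7.7398·Δt.
So d_Station 1 = 278.11, d_Station 2 = 172.53, d_Station 3 = 325.80 km.
Circle about each station: (x + 88.0)² + (y − 92.1)² = 278.11²; (x − 139.5)² + (y − 90.1)² = 172.53²; (x + 184.0)² + (y − 9.0)² = 325.80².
Subtracting the Station 1 equation from the Station 2 and Station 3 equations removes the quadratic terms:
455.0 x − 4.0 y = 58930.42
-192.0 x − 166.2 y = -11089.88
Solving the 2×2 system: x ≈ 128.8, y ≈ -82.1 km.
Check against Station 1 (with the unrounded x, y): √((x + 88.0)²+(y − 92.1)²) = 278.09 ≈ 278.11 km. ✓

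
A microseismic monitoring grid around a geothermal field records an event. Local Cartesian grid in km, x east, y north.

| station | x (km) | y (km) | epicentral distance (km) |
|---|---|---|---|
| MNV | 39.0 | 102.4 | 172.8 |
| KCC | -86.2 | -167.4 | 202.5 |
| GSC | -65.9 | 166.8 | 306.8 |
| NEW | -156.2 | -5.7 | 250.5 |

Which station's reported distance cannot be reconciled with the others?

GSC

Solve using three stations at a time. Using MNV, KCC, NEW (subtract circle equations pairwise → linear system) gives (x, y) ≈ (87.5, -63.4).
Distances from that point to each station vs reported:
  MNV: calculated 172.8 vs reported 172.8 → residual 0.0 km
  KCC: calculated 202.5 vs reported 202.5 → residual 0.0 km
  GSC: calculated 276.7 vs reported 306.8 → residual 30.1 km
  NEW: calculated 250.5 vs reported 250.5 → residual 0.0 km
MNV, KCC, NEW are mutually consistent (residuals ≈ 0); GSC is off by 30.1 km.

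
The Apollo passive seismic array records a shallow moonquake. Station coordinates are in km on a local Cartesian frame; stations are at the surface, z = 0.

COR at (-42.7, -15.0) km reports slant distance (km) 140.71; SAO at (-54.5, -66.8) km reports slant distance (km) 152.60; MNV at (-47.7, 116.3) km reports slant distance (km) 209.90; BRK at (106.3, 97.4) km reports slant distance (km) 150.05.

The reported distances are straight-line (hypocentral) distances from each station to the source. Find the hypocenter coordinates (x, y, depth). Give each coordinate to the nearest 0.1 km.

Each station gives a sphere (x−x_i)² + (y−y_i)² + z² = d_i² (stations at z=0).
Subtracting the COR sphere from SAO and MNV: z² cancels, leaving linear equations in x and y:
-23.6 x − 103.6 y = 1896.74
-10.0 x + 262.6 y = -10506.02
Solving: x ≈ 81.613, y ≈ -36.900 km (keep extra digits for the depth step; rounded: 81.6, -36.9).
Then from the COR sphere: z² = 140.71² − (x + 42.7)² − (y + 15.0)² with x = 81.613, y = -36.900, so z ≈ 62.177 ≈ 62.2 km.

x ≈ 81.6 km, y ≈ -36.9 km, depth ≈ 62.2 km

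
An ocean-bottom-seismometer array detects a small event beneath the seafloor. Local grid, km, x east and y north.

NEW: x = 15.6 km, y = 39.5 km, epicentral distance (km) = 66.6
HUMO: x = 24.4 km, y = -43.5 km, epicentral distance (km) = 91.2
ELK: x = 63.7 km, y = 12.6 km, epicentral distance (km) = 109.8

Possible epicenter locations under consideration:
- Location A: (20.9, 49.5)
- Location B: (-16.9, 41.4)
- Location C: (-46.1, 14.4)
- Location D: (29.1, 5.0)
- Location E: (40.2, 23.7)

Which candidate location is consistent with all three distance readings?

Location C

For each candidate, compare |candidate − station| to the reported distance:
Location A: residuals NEW 55.3, HUMO 1.9, ELK 53.3 → max 55.3 km
Location B: residuals NEW 34.0, HUMO 3.2, ELK 24.2 → max 34.0 km
Location C: residuals NEW 0.0, HUMO 0.0, ELK 0.0 → max 0.0 km
Location D: residuals NEW 29.6, HUMO 42.5, ELK 74.4 → max 74.4 km
Location E: residuals NEW 37.4, HUMO 22.2, ELK 83.8 → max 83.8 km
Only Location C has all residuals ≈ 0.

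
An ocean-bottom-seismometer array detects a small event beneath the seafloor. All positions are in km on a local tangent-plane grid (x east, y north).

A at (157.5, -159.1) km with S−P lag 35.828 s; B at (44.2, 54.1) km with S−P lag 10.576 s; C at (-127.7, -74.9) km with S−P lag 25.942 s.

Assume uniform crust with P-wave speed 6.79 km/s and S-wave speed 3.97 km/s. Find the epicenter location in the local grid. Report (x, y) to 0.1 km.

Distance from S−P lag: d = Δt · v_P v_S / (v_P − v_S) = Δt · (6.79·3.97)/(6.79−3.97) ≈ 9.5590·Δt.
So d_A = 342.48, d_B = 101.10, d_C = 247.98 km.
Circle about each station: (x − 157.5)² + (y + 159.1)² = 342.48²; (x − 44.2)² + (y − 54.1)² = 101.10²; (x + 127.7)² + (y + 74.9)² = 247.98².
Subtracting pairs of circle equations eliminates x²+y² and gives linear equations (the radical axes):
-226.6 x + 426.4 y = 61832.73
-570.4 x + 168.4 y = 27596.71
Solving the 2×2 system: x ≈ -6.6, y ≈ 141.5 km.
Check against A (with the unrounded x, y): √((x − 157.5)²+(y + 159.1)²) = 342.48 ≈ 342.48 km. ✓

x ≈ -6.6 km, y ≈ 141.5 km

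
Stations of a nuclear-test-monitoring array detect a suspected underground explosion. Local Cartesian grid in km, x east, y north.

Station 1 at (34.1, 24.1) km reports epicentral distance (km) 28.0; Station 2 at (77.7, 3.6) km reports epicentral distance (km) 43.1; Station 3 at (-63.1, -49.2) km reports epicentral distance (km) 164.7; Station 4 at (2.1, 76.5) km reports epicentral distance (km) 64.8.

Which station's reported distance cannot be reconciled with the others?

Station 3

Solve using three stations at a time. Using Station 1, Station 2, Station 4 (subtract circle equations pairwise → linear system) gives (x, y) ≈ (56.4, 41.1).
Distances from that point to each station vs reported:
  Station 1: calculated 28.0 vs reported 28.0 → residual 0.0 km
  Station 2: calculated 43.1 vs reported 43.1 → residual 0.0 km
  Station 3: calculated 149.8 vs reported 164.7 → residual 14.9 km
  Station 4: calculated 64.8 vs reported 64.8 → residual 0.0 km
Station 1, Station 2, Station 4 are mutually consistent (residuals ≈ 0); Station 3 is off by 14.9 km.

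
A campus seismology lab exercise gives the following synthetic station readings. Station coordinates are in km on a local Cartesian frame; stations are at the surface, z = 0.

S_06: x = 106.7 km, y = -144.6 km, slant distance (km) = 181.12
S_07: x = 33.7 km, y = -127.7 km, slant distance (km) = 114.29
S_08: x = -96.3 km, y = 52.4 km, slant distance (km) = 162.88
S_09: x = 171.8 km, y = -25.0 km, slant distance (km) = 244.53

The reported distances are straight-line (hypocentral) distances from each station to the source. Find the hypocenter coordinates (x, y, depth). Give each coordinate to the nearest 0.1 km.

(-54.8, -92.0, 62.9)

Each station gives a sphere (x−x_i)² + (y−y_i)² + z² = d_i² (stations at z=0).
Subtracting the S_06 sphere from S_07 and S_08: z² cancels, leaving linear equations in x and y:
-146.0 x + 33.8 y = 4891.18
-406.0 x + 394.0 y = -14000.04
Solving: x ≈ -54.800, y ≈ -92.003 km (keep extra digits for the depth step; rounded: -54.8, -92.0).
Then from the S_06 sphere: z² = 181.12² − (x − 106.7)² − (y + 144.6)² with x = -54.800, y = -92.003, so z ≈ 62.895 ≈ 62.9 km.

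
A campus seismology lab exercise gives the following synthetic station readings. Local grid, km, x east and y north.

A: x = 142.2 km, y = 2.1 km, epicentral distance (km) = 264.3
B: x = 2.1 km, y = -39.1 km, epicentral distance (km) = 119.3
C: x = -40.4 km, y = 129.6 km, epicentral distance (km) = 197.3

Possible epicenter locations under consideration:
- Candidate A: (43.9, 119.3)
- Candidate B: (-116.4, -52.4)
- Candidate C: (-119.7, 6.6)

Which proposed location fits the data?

For each candidate, compare |candidate − station| to the reported distance:
Candidate A: residuals A 111.3, B 44.5, C 112.4 → max 112.4 km
Candidate B: residuals A 0.0, B 0.1, C 0.1 → max 0.1 km
Candidate C: residuals A 2.4, B 10.8, C 51.0 → max 51.0 km
Only Candidate B has all residuals ≈ 0.

Candidate B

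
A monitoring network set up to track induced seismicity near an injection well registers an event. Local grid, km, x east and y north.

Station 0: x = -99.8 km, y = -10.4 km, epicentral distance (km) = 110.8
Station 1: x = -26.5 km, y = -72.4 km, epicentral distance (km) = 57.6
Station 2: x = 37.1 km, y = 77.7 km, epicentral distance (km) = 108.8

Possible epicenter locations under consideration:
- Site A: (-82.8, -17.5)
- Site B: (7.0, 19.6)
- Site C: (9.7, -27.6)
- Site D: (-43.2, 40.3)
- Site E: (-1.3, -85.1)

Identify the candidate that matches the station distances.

For each candidate, compare |candidate − station| to the reported distance:
Site A: residuals Station 0 92.4, Station 1 21.0, Station 2 44.3 → max 92.4 km
Site B: residuals Station 0 0.1, Station 1 40.3, Station 2 43.4 → max 43.4 km
Site C: residuals Station 0 0.0, Station 1 0.0, Station 2 0.0 → max 0.0 km
Site D: residuals Station 0 34.8, Station 1 56.3, Station 2 20.2 → max 56.3 km
Site E: residuals Station 0 12.8, Station 1 29.4, Station 2 58.5 → max 58.5 km
Only Site C has all residuals ≈ 0.

Site C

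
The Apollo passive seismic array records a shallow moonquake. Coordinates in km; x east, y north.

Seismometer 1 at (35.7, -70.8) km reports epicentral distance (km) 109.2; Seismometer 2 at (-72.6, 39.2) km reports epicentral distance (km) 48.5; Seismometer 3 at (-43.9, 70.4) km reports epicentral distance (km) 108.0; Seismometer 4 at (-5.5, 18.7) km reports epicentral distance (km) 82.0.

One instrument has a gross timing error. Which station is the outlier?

Seismometer 2

Solve using three stations at a time. Using Seismometer 1, Seismometer 3, Seismometer 4 (subtract circle equations pairwise → linear system) gives (x, y) ≈ (-67.5, -35.0).
Distances from that point to each station vs reported:
  Seismometer 1: calculated 109.2 vs reported 109.2 → residual 0.0 km
  Seismometer 2: calculated 74.4 vs reported 48.5 → residual 25.9 km
  Seismometer 3: calculated 108.0 vs reported 108.0 → residual 0.0 km
  Seismometer 4: calculated 82.1 vs reported 82.0 → residual 0.1 km
Seismometer 1, Seismometer 3, Seismometer 4 are mutually consistent (residuals ≈ 0); Seismometer 2 is off by 25.9 km.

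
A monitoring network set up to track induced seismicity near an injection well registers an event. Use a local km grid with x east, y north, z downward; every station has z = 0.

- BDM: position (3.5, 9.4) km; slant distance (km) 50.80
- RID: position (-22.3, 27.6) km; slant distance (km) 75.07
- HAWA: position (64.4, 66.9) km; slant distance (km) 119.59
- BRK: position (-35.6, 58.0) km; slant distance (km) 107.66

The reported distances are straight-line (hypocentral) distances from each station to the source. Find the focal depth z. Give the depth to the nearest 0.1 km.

Each station gives a sphere (x−x_i)² + (y−y_i)² + z² = d_i² (stations at z=0).
Subtracting the BDM sphere from RID and HAWA: z² cancels, leaving linear equations in x and y:
-51.6 x + 36.4 y = -1896.42
121.8 x + 115.0 y = -3198.77
Solving: x ≈ 9.805, y ≈ -38.200 km (keep extra digits for the depth step; rounded: 9.8, -38.2).
Then from the BDM sphere: z² = 50.80² − (x − 3.5)² − (y − 9.4)² with x = 9.805, y = -38.200, so z ≈ 16.587 ≈ 16.6 km.
Check against BRK (with the unrounded solution): distance 107.66 ≈ 107.66 km. ✓

16.6 km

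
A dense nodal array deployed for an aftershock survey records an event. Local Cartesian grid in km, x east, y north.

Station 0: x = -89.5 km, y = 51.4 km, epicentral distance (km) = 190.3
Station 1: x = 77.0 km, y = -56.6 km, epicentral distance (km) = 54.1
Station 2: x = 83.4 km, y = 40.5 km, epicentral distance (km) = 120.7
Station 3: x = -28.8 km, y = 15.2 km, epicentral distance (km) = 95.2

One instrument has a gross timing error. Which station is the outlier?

Solve using three stations at a time. Using Station 1, Station 2, Station 3 (subtract circle equations pairwise → linear system) gives (x, y) ≈ (23.5, -64.3).
Distances from that point to each station vs reported:
  Station 0: calculated 161.7 vs reported 190.3 → residual 28.6 km
  Station 1: calculated 54.0 vs reported 54.1 → residual 0.1 km
  Station 2: calculated 120.7 vs reported 120.7 → residual 0.0 km
  Station 3: calculated 95.1 vs reported 95.2 → residual 0.1 km
Station 1, Station 2, Station 3 are mutually consistent (residuals ≈ 0); Station 0 is off by 28.6 km.

Station 0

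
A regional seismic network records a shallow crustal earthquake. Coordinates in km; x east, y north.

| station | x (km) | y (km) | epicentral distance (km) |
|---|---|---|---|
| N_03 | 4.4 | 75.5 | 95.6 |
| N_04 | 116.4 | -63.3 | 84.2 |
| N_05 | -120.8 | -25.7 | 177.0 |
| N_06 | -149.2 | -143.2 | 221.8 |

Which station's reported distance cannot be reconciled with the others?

Solve using three stations at a time. Using N_03, N_04, N_05 (subtract circle equations pairwise → linear system) gives (x, y) ≈ (55.1, -5.6).
Distances from that point to each station vs reported:
  N_03: calculated 95.6 vs reported 95.6 → residual 0.0 km
  N_04: calculated 84.2 vs reported 84.2 → residual 0.0 km
  N_05: calculated 177.0 vs reported 177.0 → residual 0.0 km
  N_06: calculated 246.3 vs reported 221.8 → residual 24.5 km
N_03, N_04, N_05 are mutually consistent (residuals ≈ 0); N_06 is off by 24.5 km.

N_06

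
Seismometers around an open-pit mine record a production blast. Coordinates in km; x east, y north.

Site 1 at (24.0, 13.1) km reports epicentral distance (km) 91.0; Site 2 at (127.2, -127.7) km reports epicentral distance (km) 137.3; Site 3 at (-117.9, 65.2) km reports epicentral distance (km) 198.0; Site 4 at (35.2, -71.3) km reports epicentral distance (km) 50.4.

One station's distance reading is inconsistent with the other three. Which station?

Site 1

Solve using three stations at a time. Using Site 2, Site 3, Site 4 (subtract circle equations pairwise → linear system) gives (x, y) ≈ (-7.1, -98.9).
Distances from that point to each station vs reported:
  Site 1: calculated 116.3 vs reported 91.0 → residual 25.3 km
  Site 2: calculated 137.3 vs reported 137.3 → residual 0.0 km
  Site 3: calculated 198.0 vs reported 198.0 → residual 0.0 km
  Site 4: calculated 50.5 vs reported 50.4 → residual 0.1 km
Site 2, Site 3, Site 4 are mutually consistent (residuals ≈ 0); Site 1 is off by 25.3 km.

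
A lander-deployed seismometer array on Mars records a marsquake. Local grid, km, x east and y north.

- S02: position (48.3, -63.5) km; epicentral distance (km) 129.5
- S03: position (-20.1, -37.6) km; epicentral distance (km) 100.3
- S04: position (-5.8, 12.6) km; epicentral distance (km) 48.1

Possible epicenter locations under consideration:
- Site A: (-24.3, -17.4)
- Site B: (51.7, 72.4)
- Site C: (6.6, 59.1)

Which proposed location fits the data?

For each candidate, compare |candidate − station| to the reported distance:
Site A: residuals S02 43.5, S03 79.7, S04 12.9 → max 79.7 km
Site B: residuals S02 6.4, S03 31.1, S04 34.9 → max 34.9 km
Site C: residuals S02 0.0, S03 0.0, S04 0.0 → max 0.0 km
Only Site C has all residuals ≈ 0.

Site C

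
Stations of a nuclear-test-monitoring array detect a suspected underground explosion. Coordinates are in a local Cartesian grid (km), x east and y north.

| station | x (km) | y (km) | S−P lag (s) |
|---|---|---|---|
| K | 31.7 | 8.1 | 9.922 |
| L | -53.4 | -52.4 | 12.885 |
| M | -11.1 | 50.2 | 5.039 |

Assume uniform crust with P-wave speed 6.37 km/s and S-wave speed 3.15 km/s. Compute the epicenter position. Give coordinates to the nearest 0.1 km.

Distance from S−P lag: d = Δt · v_P v_S / (v_P − v_S) = Δt · (6.37·3.15)/(6.37−3.15) ≈ 6.2315·Δt.
So d_K = 61.83, d_L = 80.29, d_M = 31.40 km.
Circle about each station: (x − 31.7)² + (y − 8.1)² = 61.83²; (x + 53.4)² + (y + 52.4)² = 80.29²; (x + 11.1)² + (y − 50.2)² = 31.40².
Subtracting the K equation from the L and M equations removes the quadratic terms:
-170.2 x − 121.0 y = 1903.28
-85.6 x + 84.2 y = 4409.74
Solving the 2×2 system: x ≈ -28.1, y ≈ 23.8 km.

x ≈ -28.1 km, y ≈ 23.8 km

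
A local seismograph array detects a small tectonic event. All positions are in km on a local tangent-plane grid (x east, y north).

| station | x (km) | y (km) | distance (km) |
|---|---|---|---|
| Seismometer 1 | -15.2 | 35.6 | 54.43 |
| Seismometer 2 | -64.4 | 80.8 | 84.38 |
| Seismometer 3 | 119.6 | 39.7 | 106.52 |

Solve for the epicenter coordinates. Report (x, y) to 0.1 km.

(19.9, 77.2)

Circle about each station: (x + 15.2)² + (y − 35.6)² = 54.43²; (x + 64.4)² + (y − 80.8)² = 84.38²; (x − 119.6)² + (y − 39.7)² = 106.52².
Subtracting the Seismometer 1 equation from the Seismometer 2 and Seismometer 3 equations removes the quadratic terms:
-98.4 x + 90.4 y = 5020.24
269.6 x + 8.2 y = 5997.96
Solving the 2×2 system: x ≈ 19.9, y ≈ 77.2 km.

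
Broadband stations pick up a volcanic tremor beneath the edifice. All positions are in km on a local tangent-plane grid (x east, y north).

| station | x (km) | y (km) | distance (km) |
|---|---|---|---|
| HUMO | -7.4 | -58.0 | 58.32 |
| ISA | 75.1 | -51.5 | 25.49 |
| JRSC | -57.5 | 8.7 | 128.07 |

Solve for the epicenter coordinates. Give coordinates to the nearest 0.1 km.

Circle about each station: (x + 7.4)² + (y + 58.0)² = 58.32²; (x − 75.1)² + (y + 51.5)² = 25.49²; (x + 57.5)² + (y − 8.7)² = 128.07².
Subtracting the HUMO equation from the ISA and JRSC equations removes the quadratic terms:
165.0 x + 13.0 y = 7624.98
-100.2 x + 133.4 y = -13037.52
Solving the 2×2 system: x ≈ 50.9, y ≈ -59.5 km.

(50.9, -59.5)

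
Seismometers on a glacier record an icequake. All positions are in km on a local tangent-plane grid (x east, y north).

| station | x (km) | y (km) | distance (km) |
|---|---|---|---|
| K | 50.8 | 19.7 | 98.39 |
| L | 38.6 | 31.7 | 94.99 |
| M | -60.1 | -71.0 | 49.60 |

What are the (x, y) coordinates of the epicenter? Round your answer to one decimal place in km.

-35.2 km east, -28.1 km north

Circle about each station: (x − 50.8)² + (y − 19.7)² = 98.39²; (x − 38.6)² + (y − 31.7)² = 94.99²; (x + 60.1)² + (y + 71.0)² = 49.60².
Subtracting the K equation from the L and M equations removes the quadratic terms:
-24.4 x + 24.0 y = 183.61
-221.8 x − 181.4 y = 12904.71
Solving the 2×2 system: x ≈ -35.2, y ≈ -28.1 km.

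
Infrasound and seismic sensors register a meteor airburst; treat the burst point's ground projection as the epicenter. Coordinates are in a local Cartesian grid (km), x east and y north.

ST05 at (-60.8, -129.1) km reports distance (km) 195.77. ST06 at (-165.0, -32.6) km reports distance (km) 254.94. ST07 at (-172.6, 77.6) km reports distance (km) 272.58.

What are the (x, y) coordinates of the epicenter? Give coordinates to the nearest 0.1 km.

Circle about each station: (x + 60.8)² + (y + 129.1)² = 195.77²; (x + 165.0)² + (y + 32.6)² = 254.94²; (x + 172.6)² + (y − 77.6)² = 272.58².
Subtracting pairs of circle equations eliminates x²+y² and gives linear equations (the radical axes):
-208.4 x + 193.0 y = -18744.20
-223.6 x + 413.4 y = -20524.89
Solving the 2×2 system: x ≈ 88.1, y ≈ -2.0 km.

x ≈ 88.1 km, y ≈ -2.0 km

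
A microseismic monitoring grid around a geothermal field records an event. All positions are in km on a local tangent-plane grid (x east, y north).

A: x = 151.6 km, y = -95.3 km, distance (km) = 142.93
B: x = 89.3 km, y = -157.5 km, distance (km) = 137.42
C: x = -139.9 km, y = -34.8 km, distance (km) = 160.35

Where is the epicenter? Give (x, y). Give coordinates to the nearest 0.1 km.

x ≈ 20.4 km, y ≈ -38.6 km

Circle about each station: (x − 151.6)² + (y + 95.3)² = 142.93²; (x − 89.3)² + (y + 157.5)² = 137.42²; (x + 139.9)² + (y + 34.8)² = 160.35².
Subtracting pairs of circle equations eliminates x²+y² and gives linear equations (the radical axes):
-124.6 x − 124.4 y = 2260.82
-583.0 x + 121.0 y = -16564.74
Solving the 2×2 system: x ≈ 20.4, y ≈ -38.6 km.
Check against A (with the unrounded x, y): √((x − 151.6)²+(y + 95.3)²) = 142.92 ≈ 142.93 km. ✓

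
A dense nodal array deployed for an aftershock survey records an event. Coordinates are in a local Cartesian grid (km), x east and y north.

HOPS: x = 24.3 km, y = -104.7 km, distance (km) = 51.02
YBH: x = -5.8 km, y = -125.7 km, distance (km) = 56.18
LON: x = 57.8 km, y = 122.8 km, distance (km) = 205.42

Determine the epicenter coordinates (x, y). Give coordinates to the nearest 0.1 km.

x ≈ -13.1 km, y ≈ -70.0 km

Circle about each station: (x − 24.3)² + (y + 104.7)² = 51.02²; (x + 5.8)² + (y + 125.7)² = 56.18²; (x − 57.8)² + (y − 122.8)² = 205.42².
Subtracting pairs of circle equations eliminates x²+y² and gives linear equations (the radical axes):
-60.2 x − 42.0 y = 3728.40
67.0 x + 455.0 y = -32726.24
Solving the 2×2 system: x ≈ -13.1, y ≈ -70.0 km.
Check against HOPS (with the unrounded x, y): √((x − 24.3)²+(y + 104.7)²) = 51.02 ≈ 51.02 km. ✓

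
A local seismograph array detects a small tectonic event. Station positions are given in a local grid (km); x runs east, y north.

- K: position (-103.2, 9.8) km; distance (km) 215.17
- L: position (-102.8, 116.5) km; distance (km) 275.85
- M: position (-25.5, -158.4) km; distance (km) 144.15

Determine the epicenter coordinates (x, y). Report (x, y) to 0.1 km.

(93.6, -77.2)

Circle about each station: (x + 103.2)² + (y − 9.8)² = 215.17²; (x + 102.8)² + (y − 116.5)² = 275.85²; (x + 25.5)² + (y + 158.4)² = 144.15².
Subtracting the K equation from the L and M equations removes the quadratic terms:
0.8 x + 213.4 y = -16401.28
155.4 x − 336.4 y = 40513.44
Solving the 2×2 system: x ≈ 93.6, y ≈ -77.2 km.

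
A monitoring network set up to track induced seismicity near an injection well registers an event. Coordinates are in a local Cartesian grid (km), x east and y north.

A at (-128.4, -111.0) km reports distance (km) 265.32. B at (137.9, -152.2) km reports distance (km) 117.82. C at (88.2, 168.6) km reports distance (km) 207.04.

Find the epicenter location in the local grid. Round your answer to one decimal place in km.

x ≈ 125.8 km, y ≈ -35.0 km

Circle about each station: (x + 128.4)² + (y + 111.0)² = 265.32²; (x − 137.9)² + (y + 152.2)² = 117.82²; (x − 88.2)² + (y − 168.6)² = 207.04².
Subtracting the A equation from the B and C equations removes the quadratic terms:
532.6 x − 82.4 y = 69886.84
433.2 x + 559.2 y = 34926.78
Solving the 2×2 system: x ≈ 125.8, y ≈ -35.0 km.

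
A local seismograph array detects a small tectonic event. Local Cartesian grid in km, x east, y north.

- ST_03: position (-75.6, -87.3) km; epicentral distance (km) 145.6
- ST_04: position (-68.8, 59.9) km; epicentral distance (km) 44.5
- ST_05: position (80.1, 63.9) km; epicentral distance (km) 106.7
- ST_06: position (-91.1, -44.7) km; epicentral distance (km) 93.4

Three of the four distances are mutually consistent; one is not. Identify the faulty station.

Solve using three stations at a time. Using ST_03, ST_04, ST_05 (subtract circle equations pairwise → linear system) gives (x, y) ≈ (-25.6, 49.4).
Distances from that point to each station vs reported:
  ST_03: calculated 145.6 vs reported 145.6 → residual 0.0 km
  ST_04: calculated 44.5 vs reported 44.5 → residual 0.0 km
  ST_05: calculated 106.7 vs reported 106.7 → residual 0.0 km
  ST_06: calculated 114.7 vs reported 93.4 → residual 21.3 km
ST_03, ST_04, ST_05 are mutually consistent (residuals ≈ 0); ST_06 is off by 21.3 km.

ST_06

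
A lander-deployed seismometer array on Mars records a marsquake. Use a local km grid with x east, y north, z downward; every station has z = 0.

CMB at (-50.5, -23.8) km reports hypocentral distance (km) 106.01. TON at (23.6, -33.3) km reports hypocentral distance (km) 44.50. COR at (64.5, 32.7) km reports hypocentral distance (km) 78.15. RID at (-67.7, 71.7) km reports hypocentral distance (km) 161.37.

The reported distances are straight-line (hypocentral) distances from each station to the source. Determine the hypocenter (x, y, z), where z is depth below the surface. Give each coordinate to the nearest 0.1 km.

Each station gives a sphere (x−x_i)² + (y−y_i)² + z² = d_i² (stations at z=0).
Subtracting the CMB sphere from TON and COR: z² cancels, leaving linear equations in x and y:
148.2 x − 19.0 y = 7807.03
230.0 x + 113.0 y = 7243.55
Solving: x ≈ 48.295, y ≈ -34.197 km (keep extra digits for the depth step; rounded: 48.3, -34.2).
Then from the CMB sphere: z² = 106.01² − (x + 50.5)² − (y + 23.8)² with x = 48.295, y = -34.197, so z ≈ 37.008 ≈ 37.0 km.
Check against RID (with the unrounded solution): distance 161.36 ≈ 161.37 km. ✓

(48.3, -34.2, 37.0)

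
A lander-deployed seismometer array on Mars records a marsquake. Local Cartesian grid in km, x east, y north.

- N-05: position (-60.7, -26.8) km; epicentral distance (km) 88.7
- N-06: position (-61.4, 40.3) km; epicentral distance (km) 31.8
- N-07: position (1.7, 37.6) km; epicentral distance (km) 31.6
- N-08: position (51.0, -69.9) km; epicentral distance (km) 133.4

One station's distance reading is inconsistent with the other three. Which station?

N-05

Solve using three stations at a time. Using N-06, N-07, N-08 (subtract circle equations pairwise → linear system) gives (x, y) ≈ (-29.9, 36.2).
Distances from that point to each station vs reported:
  N-05: calculated 70.1 vs reported 88.7 → residual 18.6 km
  N-06: calculated 31.8 vs reported 31.8 → residual 0.0 km
  N-07: calculated 31.6 vs reported 31.6 → residual 0.0 km
  N-08: calculated 133.4 vs reported 133.4 → residual 0.0 km
N-06, N-07, N-08 are mutually consistent (residuals ≈ 0); N-05 is off by 18.6 km.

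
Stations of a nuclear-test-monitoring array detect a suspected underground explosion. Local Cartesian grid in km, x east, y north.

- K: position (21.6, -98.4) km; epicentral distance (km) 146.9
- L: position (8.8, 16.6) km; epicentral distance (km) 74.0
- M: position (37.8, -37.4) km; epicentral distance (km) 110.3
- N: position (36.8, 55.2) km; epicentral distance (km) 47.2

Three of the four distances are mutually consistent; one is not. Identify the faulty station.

Solve using three stations at a time. Using K, L, N (subtract circle equations pairwise → linear system) gives (x, y) ≈ (80.2, 36.3).
Distances from that point to each station vs reported:
  K: calculated 146.9 vs reported 146.9 → residual 0.0 km
  L: calculated 74.1 vs reported 74.0 → residual 0.1 km
  M: calculated 85.1 vs reported 110.3 → residual 25.2 km
  N: calculated 47.3 vs reported 47.2 → residual 0.1 km
K, L, N are mutually consistent (residuals ≈ 0); M is off by 25.2 km.

M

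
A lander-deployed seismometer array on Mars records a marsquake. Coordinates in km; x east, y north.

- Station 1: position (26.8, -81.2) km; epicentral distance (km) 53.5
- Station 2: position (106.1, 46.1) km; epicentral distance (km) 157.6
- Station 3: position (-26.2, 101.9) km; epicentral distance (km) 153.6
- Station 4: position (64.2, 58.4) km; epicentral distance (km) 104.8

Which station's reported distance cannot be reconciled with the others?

Station 4

Solve using three stations at a time. Using Station 1, Station 2, Station 3 (subtract circle equations pairwise → linear system) gives (x, y) ≈ (-17.7, -51.5).
Distances from that point to each station vs reported:
  Station 1: calculated 53.5 vs reported 53.5 → residual 0.0 km
  Station 2: calculated 157.6 vs reported 157.6 → residual 0.0 km
  Station 3: calculated 153.6 vs reported 153.6 → residual 0.0 km
  Station 4: calculated 137.0 vs reported 104.8 → residual 32.2 km
Station 1, Station 2, Station 3 are mutually consistent (residuals ≈ 0); Station 4 is off by 32.2 km.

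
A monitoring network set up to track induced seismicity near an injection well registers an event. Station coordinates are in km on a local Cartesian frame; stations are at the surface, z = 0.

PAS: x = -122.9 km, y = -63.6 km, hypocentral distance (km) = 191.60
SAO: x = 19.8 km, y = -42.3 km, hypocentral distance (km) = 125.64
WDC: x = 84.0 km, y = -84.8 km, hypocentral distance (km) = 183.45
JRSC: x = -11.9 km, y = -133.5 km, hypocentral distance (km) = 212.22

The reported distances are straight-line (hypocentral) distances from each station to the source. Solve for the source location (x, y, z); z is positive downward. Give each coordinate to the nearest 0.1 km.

x ≈ 3.0 km, y ≈ 72.8 km, depth ≈ 47.5 km

Each station gives a sphere (x−x_i)² + (y−y_i)² + z² = d_i² (stations at z=0).
Subtracting the PAS sphere from SAO and WDC: z² cancels, leaving linear equations in x and y:
285.4 x + 42.6 y = 3957.11
413.8 x − 42.4 y = -1845.67
Solving: x ≈ 2.999, y ≈ 72.798 km (keep extra digits for the depth step; rounded: 3.0, 72.8).
Then from the PAS sphere: z² = 191.60² − (x + 122.9)² − (y + 63.6)² with x = 2.999, y = 72.798, so z ≈ 47.493 ≈ 47.5 km.
Check against JRSC (with the unrounded solution): distance 212.22 ≈ 212.22 km. ✓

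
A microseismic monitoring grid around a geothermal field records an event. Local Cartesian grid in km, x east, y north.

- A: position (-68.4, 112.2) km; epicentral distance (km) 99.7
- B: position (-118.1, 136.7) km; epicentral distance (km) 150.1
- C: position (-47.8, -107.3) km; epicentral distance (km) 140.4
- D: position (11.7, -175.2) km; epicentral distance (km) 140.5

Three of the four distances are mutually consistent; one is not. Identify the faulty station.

D

Solve using three stations at a time. Using A, B, C (subtract circle equations pairwise → linear system) gives (x, y) ≈ (-13.7, 28.9).
Distances from that point to each station vs reported:
  A: calculated 99.7 vs reported 99.7 → residual 0.0 km
  B: calculated 150.1 vs reported 150.1 → residual 0.0 km
  C: calculated 140.4 vs reported 140.4 → residual 0.0 km
  D: calculated 205.7 vs reported 140.5 → residual 65.2 km
A, B, C are mutually consistent (residuals ≈ 0); D is off by 65.2 km.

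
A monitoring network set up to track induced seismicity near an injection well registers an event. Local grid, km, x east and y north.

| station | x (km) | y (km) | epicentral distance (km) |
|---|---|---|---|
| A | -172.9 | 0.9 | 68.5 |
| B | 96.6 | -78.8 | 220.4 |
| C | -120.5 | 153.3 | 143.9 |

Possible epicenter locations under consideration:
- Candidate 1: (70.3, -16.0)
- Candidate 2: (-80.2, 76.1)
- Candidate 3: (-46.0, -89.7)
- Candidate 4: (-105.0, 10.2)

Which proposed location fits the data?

For each candidate, compare |candidate − station| to the reported distance:
Candidate 1: residuals A 175.3, B 152.3, C 111.2 → max 175.3 km
Candidate 2: residuals A 50.9, B 14.7, C 56.8 → max 56.8 km
Candidate 3: residuals A 87.4, B 77.4, C 110.3 → max 110.3 km
Candidate 4: residuals A 0.0, B 0.0, C 0.0 → max 0.0 km
Only Candidate 4 has all residuals ≈ 0.

Candidate 4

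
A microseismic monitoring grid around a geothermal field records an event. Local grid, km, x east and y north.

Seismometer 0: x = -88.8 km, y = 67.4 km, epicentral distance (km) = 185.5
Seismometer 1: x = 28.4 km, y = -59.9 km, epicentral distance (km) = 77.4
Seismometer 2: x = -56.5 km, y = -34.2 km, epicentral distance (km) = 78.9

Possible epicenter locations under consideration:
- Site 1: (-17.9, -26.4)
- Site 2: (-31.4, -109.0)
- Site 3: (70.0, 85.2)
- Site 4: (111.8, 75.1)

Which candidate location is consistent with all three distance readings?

Site 2

For each candidate, compare |candidate − station| to the reported distance:
Site 1: residuals Seismometer 0 67.9, Seismometer 1 20.3, Seismometer 2 39.5 → max 67.9 km
Site 2: residuals Seismometer 0 0.0, Seismometer 1 0.0, Seismometer 2 0.0 → max 0.0 km
Site 3: residuals Seismometer 0 25.7, Seismometer 1 73.5, Seismometer 2 95.1 → max 95.1 km
Site 4: residuals Seismometer 0 15.2, Seismometer 1 81.3, Seismometer 2 121.8 → max 121.8 km
Only Site 2 has all residuals ≈ 0.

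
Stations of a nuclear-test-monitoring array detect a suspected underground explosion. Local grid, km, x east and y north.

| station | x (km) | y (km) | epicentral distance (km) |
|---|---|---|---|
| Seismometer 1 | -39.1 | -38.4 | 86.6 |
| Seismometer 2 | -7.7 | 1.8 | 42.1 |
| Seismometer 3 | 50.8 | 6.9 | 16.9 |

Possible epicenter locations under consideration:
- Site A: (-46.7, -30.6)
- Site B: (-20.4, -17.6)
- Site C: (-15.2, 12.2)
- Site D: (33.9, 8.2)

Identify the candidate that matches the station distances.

For each candidate, compare |candidate − station| to the reported distance:
Site A: residuals Seismometer 1 75.7, Seismometer 2 8.6, Seismometer 3 87.6 → max 87.6 km
Site B: residuals Seismometer 1 58.6, Seismometer 2 18.9, Seismometer 3 58.4 → max 58.6 km
Site C: residuals Seismometer 1 30.6, Seismometer 2 29.3, Seismometer 3 49.3 → max 49.3 km
Site D: residuals Seismometer 1 0.0, Seismometer 2 0.0, Seismometer 3 0.0 → max 0.0 km
Only Site D has all residuals ≈ 0.

Site D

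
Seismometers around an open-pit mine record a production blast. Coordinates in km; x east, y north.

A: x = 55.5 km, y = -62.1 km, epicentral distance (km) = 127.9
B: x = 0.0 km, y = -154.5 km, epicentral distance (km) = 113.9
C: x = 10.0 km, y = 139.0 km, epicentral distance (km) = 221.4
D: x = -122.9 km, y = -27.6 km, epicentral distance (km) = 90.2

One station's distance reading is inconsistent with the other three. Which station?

Solve using three stations at a time. Using A, B, C (subtract circle equations pairwise → linear system) gives (x, y) ≈ (-72.3, -66.5).
Distances from that point to each station vs reported:
  A: calculated 127.9 vs reported 127.9 → residual 0.0 km
  B: calculated 113.9 vs reported 113.9 → residual 0.0 km
  C: calculated 221.4 vs reported 221.4 → residual 0.0 km
  D: calculated 63.8 vs reported 90.2 → residual 26.4 km
A, B, C are mutually consistent (residuals ≈ 0); D is off by 26.4 km.

D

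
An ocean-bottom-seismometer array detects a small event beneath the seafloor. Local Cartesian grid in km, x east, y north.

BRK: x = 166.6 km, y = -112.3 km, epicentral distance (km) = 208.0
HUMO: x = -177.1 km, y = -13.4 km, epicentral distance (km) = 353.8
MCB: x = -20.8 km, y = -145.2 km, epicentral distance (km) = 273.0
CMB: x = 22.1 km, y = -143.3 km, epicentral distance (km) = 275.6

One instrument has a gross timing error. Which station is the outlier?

MCB

Solve using three stations at a time. Using BRK, HUMO, CMB (subtract circle equations pairwise → linear system) gives (x, y) ≈ (159.5, 95.7).
Distances from that point to each station vs reported:
  BRK: calculated 208.1 vs reported 208.0 → residual 0.1 km
  HUMO: calculated 353.9 vs reported 353.8 → residual 0.1 km
  MCB: calculated 300.9 vs reported 273.0 → residual 27.9 km
  CMB: calculated 275.7 vs reported 275.6 → residual 0.1 km
BRK, HUMO, CMB are mutually consistent (residuals ≈ 0); MCB is off by 27.9 km.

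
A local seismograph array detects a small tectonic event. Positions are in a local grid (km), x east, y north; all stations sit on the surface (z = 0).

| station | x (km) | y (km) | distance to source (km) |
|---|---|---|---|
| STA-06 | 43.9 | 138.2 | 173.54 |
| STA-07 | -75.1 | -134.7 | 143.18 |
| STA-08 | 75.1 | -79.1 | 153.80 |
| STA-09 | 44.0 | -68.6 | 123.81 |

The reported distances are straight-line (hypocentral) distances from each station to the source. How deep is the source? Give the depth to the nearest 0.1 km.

z ≈ 44.5 km

Each station gives a sphere (x−x_i)² + (y−y_i)² + z² = d_i² (stations at z=0).
Subtracting the STA-06 sphere from STA-07 and STA-08: z² cancels, leaving linear equations in x and y:
-238.0 x − 545.8 y = 12373.27
62.4 x − 434.6 y = -2667.94
Solving: x ≈ -49.701, y ≈ -0.997 km (keep extra digits for the depth step; rounded: -49.7, -1.0).
Then from the STA-06 sphere: z² = 173.54² − (x − 43.9)² − (y − 138.2)² with x = -49.701, y = -0.997, so z ≈ 44.488 ≈ 44.5 km.
Check against STA-09 (with the unrounded solution): distance 123.81 ≈ 123.81 km. ✓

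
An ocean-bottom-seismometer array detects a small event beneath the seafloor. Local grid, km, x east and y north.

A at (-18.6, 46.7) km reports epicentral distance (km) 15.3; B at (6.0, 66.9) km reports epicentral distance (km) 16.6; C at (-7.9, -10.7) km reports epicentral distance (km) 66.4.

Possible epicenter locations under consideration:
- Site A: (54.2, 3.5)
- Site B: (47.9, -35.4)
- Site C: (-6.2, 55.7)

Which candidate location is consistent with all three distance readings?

For each candidate, compare |candidate − station| to the reported distance:
Site A: residuals A 69.4, B 63.0, C 2.7 → max 69.4 km
Site B: residuals A 90.4, B 93.9, C 5.4 → max 93.9 km
Site C: residuals A 0.0, B 0.0, C 0.0 → max 0.0 km
Only Site C has all residuals ≈ 0.

Site C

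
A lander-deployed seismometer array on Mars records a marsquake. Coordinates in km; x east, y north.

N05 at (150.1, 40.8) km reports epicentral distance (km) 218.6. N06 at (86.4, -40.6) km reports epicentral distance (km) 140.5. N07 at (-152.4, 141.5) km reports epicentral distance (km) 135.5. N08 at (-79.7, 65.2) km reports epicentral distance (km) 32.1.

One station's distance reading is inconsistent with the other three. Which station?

Solve using three stations at a time. Using N05, N07, N08 (subtract circle equations pairwise → linear system) gives (x, y) ≈ (-68.4, 35.2).
Distances from that point to each station vs reported:
  N05: calculated 218.6 vs reported 218.6 → residual 0.0 km
  N06: calculated 172.4 vs reported 140.5 → residual 31.9 km
  N07: calculated 135.5 vs reported 135.5 → residual 0.0 km
  N08: calculated 32.1 vs reported 32.1 → residual 0.0 km
N05, N07, N08 are mutually consistent (residuals ≈ 0); N06 is off by 31.9 km.

N06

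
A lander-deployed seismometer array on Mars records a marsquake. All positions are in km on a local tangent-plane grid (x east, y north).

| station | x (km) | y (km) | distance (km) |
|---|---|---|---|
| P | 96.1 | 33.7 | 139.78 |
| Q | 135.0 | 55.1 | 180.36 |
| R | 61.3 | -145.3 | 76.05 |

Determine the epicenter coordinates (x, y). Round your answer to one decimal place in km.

Circle about each station: (x − 96.1)² + (y − 33.7)² = 139.78²; (x − 135.0)² + (y − 55.1)² = 180.36²; (x − 61.3)² + (y + 145.3)² = 76.05².
Subtracting the P equation from the Q and R equations removes the quadratic terms:
77.8 x + 42.8 y = -2101.17
-69.6 x − 358.0 y = 28253.73
Solving the 2×2 system: x ≈ 18.4, y ≈ -82.5 km.

(18.4, -82.5)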